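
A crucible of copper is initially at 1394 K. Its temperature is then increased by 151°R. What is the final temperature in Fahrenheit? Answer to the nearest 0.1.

Initial temperature in Celsius: 1394 - 273.15 = 1120.8500°C.
The 151°R change is an interval, so only the factor 5/9 applies: +151 × 5/9 = +83.8889°C.
Final Celsius temperature: 1120.8500 + 83.8889 = 1204.7389°C.
In Fahrenheit: 1204.7389 × 1.8 + 32 = 2200.5°F.

2200.5°F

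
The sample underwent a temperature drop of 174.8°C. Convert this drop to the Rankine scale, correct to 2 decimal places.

An interval of 1°C corresponds to 1.8°R.
174.8 × 1.8 = 314.64.

314.64°R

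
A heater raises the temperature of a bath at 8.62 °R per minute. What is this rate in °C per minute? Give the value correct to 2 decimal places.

The quantity depends on a temperature interval, so only the ratio of degree sizes applies; the offset between the scales is irrelevant.
A change of 1°R is a change of 5/9°C, so 8.62 × 5/9 = 4.79.

4.79 °C/minute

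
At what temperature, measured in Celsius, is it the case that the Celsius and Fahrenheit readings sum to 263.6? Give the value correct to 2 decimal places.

82.71°C

Let C be the Celsius reading. The Fahrenheit reading is F = 1.8·C + 32.
Require C + F = 263.6: (2.8)·C + 32 = 263.6.
C = (263.6 - 32) / (2.8) = 82.71.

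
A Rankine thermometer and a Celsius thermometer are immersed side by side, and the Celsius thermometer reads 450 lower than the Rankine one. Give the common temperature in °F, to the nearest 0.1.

Let x be the Rankine reading; then the Celsius reading is 5/9·x - 273.15.
(5/9·x - 273.15) - x = -450  ⇒  (-4/9)·x = -176.85  ⇒  x = 397.9125°R.
In Celsius: (397.9125 - 491.67) × 5/9 = -52.0875°C.
In Fahrenheit: -52.0875 × 1.8 + 32 = -61.8°F.

-61.8°F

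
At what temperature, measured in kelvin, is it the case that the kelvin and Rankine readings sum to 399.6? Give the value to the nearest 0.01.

142.71 K

Let K be the kelvin reading. The Rankine reading is R = 1.8·K.
Require K + R = 399.6: (2.8)·K = 399.6.
K = (399.6) / (2.8) = 142.71.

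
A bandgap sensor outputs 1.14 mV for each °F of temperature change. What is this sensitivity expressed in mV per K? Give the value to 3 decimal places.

Since only a temperature interval is involved, the additive offset between the scales drops out.
A change of 1 K is a change of 1.8°F, so per K the value is 1.14 × 1.8 = 2.052.

2.052 mV per K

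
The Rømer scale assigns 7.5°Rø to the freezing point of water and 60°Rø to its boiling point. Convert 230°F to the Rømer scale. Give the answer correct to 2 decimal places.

65.25°Rø

First in Celsius: (230 - 32) × 5/9 = 110.0000°C.
Linearly onto the Rømer scale: 7.5 + (110.0000 / 100) × (60 - 7.5) = 65.25°Rø.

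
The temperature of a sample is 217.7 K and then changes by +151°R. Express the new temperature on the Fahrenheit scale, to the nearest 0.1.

Initial temperature in Celsius: 217.7 - 273.15 = -55.4500°C.
The 151°R change is an interval, so only the factor 5/9 applies: +151 × 5/9 = +83.8889°C.
Final Celsius temperature: -55.4500 + 83.8889 = 28.4389°C.
In Fahrenheit: 28.4389 × 1.8 + 32 = 83.2°F.

83.2°F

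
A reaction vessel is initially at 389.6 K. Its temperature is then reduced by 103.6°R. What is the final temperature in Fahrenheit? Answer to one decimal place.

Initial temperature in Celsius: 389.6 - 273.15 = 116.4500°C.
The 103.6°R change is an interval, so only the factor 5/9 applies: -103.6 × 5/9 = -57.5556°C.
Final Celsius temperature: 116.4500 - 57.5556 = 58.8944°C.
In Fahrenheit: 58.8944 × 1.8 + 32 = 138.0°F.

138.0°F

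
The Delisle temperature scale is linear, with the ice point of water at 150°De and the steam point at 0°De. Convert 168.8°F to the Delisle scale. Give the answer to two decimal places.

First in Celsius: (168.8 - 32) × 5/9 = 76.0000°C.
Linearly onto the Delisle scale: 150 + (76.0000 / 100) × (0 - 150) = 36.00°De.

36.00°De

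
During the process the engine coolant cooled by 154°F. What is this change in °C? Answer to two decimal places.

For a temperature interval the offset drops out; only the factor 5/9 applies.
154 × 5/9 = 85.56.

85.56°C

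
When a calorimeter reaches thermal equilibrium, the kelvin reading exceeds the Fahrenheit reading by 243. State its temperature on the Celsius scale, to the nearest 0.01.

Let x be the Fahrenheit reading; then the kelvin reading is 5/9·x + 255.372.
(5/9·x + 255.372) - x = 243  ⇒  (-4/9)·x = -12.3722  ⇒  x = 27.8375°F.
In Celsius: (27.8375 - 32) × 5/9 = -2.31°C.

-2.31°C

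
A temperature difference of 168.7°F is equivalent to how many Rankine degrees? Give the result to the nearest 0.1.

Fahrenheit and Rankine degrees are the same size, so the interval is unchanged: 168.7.

168.7°R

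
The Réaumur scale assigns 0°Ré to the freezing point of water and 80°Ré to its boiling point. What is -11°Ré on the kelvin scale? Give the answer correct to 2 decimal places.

Linear interpolation between the fixed points: C = (-11 - 0) × 100 / (80 - 0) = -13.7500°C.
Then -13.7500 + 273.15 = 259.40 K.

259.40 K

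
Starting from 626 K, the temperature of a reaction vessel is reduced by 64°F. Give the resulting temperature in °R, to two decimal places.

Initial temperature in Celsius: 626 - 273.15 = 352.8500°C.
The 64°F change is an interval, so only the factor 5/9 applies: -64 × 5/9 = -35.5556°C.
Final Celsius temperature: 352.8500 - 35.5556 = 317.2944°C.
In Rankine: 317.2944 × 1.8 + 491.67 = 1062.80°R.

1062.80°R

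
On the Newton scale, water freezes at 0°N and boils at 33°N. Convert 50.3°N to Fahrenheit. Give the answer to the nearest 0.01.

Linear interpolation between the fixed points: C = (50.3 - 0) × 100 / (33 - 0) = 152.4242°C.
Then 152.4242 × 1.8 + 32 = 306.36°F.

306.36°F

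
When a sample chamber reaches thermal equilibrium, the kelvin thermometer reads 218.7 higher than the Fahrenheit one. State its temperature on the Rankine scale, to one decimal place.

Let x be the Fahrenheit reading; then the kelvin reading is 5/9·x + 255.372.
(5/9·x + 255.372) - x = 218.7  ⇒  (-4/9)·x = -36.6722  ⇒  x = 82.5125°F.
In Celsius: (82.5125 - 32) × 5/9 = 28.0625°C.
In Rankine: 28.0625 × 1.8 + 491.67 = 542.2°R.

542.2°R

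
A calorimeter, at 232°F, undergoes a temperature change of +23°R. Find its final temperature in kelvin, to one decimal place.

397.0 K

Initial temperature in Celsius: (232 - 32) × 5/9 = 111.1111°C.
The 23°R change is an interval, so only the factor 5/9 applies: +23 × 5/9 = +12.7778°C.
Final Celsius temperature: 111.1111 + 12.7778 = 123.8889°C.
In kelvin: 123.8889 + 273.15 = 397.0 K.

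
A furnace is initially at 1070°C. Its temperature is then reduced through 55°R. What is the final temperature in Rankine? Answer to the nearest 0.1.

The 55°R change is an interval, so only the factor 5/9 applies: -55 × 5/9 = -30.5556°C.
Final Celsius temperature: 1070.0000 - 30.5556 = 1039.4444°C.
In Rankine: 1039.4444 × 1.8 + 491.67 = 2362.7°R.

2362.7°R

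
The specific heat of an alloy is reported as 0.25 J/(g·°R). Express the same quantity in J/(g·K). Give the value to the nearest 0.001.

0.450 J/(g·K)

The quantity depends on a temperature interval, so only the ratio of degree sizes applies; the offset between the scales is irrelevant.
A change of 1 K is a change of 1.8°R, so per K the value is 0.25 × 1.8 = 0.450.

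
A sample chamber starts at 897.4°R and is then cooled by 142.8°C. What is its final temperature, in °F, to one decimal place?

Initial temperature in Celsius: (897.4 - 491.67) × 5/9 = 225.4056°C.
Final Celsius temperature: 225.4056 - 142.8000 = 82.6056°C.
In Fahrenheit: 82.6056 × 1.8 + 32 = 180.7°F.

180.7°F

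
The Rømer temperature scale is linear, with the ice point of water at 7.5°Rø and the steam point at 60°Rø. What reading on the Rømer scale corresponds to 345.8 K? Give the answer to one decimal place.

45.6°Rø

First in Celsius: 345.8 - 273.15 = 72.6500°C.
Linearly onto the Rømer scale: 7.5 + (72.6500 / 100) × (60 - 7.5) = 45.6°Rø.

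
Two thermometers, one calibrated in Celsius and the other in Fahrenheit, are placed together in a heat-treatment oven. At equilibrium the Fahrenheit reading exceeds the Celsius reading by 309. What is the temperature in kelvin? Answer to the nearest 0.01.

Let x be the Celsius reading; then the Fahrenheit reading is 1.8·x + 32.
(1.8·x + 32) - x = 309  ⇒  (0.8)·x = 277  ⇒  x = 346.2500°C.
In kelvin: 346.2500 + 273.15 = 619.40 K.

619.40 K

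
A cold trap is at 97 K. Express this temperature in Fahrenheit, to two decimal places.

In Celsius: 97 - 273.15 = -176.1500°C.
In Fahrenheit: -176.1500 × 1.8 + 32 = -285.07°F.

-285.07°F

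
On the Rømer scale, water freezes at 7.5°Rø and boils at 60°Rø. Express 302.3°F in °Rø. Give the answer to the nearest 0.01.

86.34°Rø

First in Celsius: (302.3 - 32) × 5/9 = 150.1667°C.
Linearly onto the Rømer scale: 7.5 + (150.1667 / 100) × (60 - 7.5) = 86.34°Rø.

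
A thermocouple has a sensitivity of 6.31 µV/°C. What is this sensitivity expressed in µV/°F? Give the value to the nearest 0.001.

Since only a temperature interval is involved, the additive offset between the scales drops out.
A change of 1°F is a change of 5/9°C, so per °F the value is 6.31 × 5/9 = 3.506.

3.506 µV/°F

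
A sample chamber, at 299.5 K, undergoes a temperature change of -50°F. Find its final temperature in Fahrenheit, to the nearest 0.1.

Initial temperature in Celsius: 299.5 - 273.15 = 26.3500°C.
The 50°F change is an interval, so only the factor 5/9 applies: -50 × 5/9 = -27.7778°C.
Final Celsius temperature: 26.3500 - 27.7778 = -1.4278°C.
In Fahrenheit: -1.4278 × 1.8 + 32 = 29.4°F.

29.4°F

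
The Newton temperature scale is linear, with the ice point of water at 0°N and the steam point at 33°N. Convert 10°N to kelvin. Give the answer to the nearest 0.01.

303.45 K

Linear interpolation between the fixed points: C = (10 - 0) × 100 / (33 - 0) = 30.3030°C.
Then 30.3030 + 273.15 = 303.45 K.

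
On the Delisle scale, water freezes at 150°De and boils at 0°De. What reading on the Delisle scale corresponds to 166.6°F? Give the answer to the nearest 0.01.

37.83°De

First in Celsius: (166.6 - 32) × 5/9 = 74.7778°C.
Linearly onto the Delisle scale: 150 + (74.7778 / 100) × (0 - 150) = 37.83°De.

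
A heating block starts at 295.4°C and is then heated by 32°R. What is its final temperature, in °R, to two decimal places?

1055.39°R

The 32°R change is an interval, so only the factor 5/9 applies: +32 × 5/9 = +17.7778°C.
Final Celsius temperature: 295.4000 + 17.7778 = 313.1778°C.
In Rankine: 313.1778 × 1.8 + 491.67 = 1055.39°R.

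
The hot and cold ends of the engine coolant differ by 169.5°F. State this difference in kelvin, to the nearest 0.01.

For a temperature interval the offset drops out; only the factor 5/9 applies.
169.5 × 5/9 = 94.17.

94.17 K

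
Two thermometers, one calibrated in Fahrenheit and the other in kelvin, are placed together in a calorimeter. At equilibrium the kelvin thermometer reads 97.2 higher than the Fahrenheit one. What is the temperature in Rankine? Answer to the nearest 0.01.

815.56°R

Let x be the Fahrenheit reading; then the kelvin reading is 5/9·x + 255.372.
(5/9·x + 255.372) - x = 97.2  ⇒  (-4/9)·x = -158.172  ⇒  x = 355.8875°F.
In Celsius: (355.8875 - 32) × 5/9 = 179.9375°C.
In Rankine: 179.9375 × 1.8 + 491.67 = 815.56°R.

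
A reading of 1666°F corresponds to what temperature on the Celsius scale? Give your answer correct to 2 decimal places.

In Celsius: (1666 - 32) × 5/9 = 907.7778°C.

907.78°C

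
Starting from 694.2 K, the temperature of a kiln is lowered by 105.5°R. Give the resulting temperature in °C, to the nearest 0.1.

Initial temperature in Celsius: 694.2 - 273.15 = 421.0500°C.
The 105.5°R change is an interval, so only the factor 5/9 applies: -105.5 × 5/9 = -58.6111°C.
Final Celsius temperature: 421.0500 - 58.6111 = 362.4389°C.

362.4°C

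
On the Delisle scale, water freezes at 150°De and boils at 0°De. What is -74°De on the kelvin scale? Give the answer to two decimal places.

Linear interpolation between the fixed points: C = (-74 - 150) × 100 / (0 - 150) = 149.3333°C.
Then 149.3333 + 273.15 = 422.48 K.

422.48 K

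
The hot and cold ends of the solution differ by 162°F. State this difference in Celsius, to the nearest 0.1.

For a temperature interval the offset drops out; only the factor 5/9 applies.
162 × 5/9 = 90.0.

90.0°C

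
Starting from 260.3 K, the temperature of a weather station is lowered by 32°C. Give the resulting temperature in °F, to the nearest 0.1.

Initial temperature in Celsius: 260.3 - 273.15 = -12.8500°C.
Final Celsius temperature: -12.8500 - 32.0000 = -44.8500°C.
In Fahrenheit: -44.8500 × 1.8 + 32 = -48.7°F.

-48.7°F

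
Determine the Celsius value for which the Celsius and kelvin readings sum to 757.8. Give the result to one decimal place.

242.3°C

Let C be the Celsius reading. The kelvin reading is K = 1·C + 273.15.
Require C + K = 757.8: (2)·C + 273.15 = 757.8.
C = (757.8 - 273.15) / (2) = 242.3.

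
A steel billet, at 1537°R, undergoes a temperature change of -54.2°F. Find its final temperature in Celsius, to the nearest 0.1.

550.6°C

Initial temperature in Celsius: (1537 - 491.67) × 5/9 = 580.7389°C.
The 54.2°F change is an interval, so only the factor 5/9 applies: -54.2 × 5/9 = -30.1111°C.
Final Celsius temperature: 580.7389 - 30.1111 = 550.6278°C.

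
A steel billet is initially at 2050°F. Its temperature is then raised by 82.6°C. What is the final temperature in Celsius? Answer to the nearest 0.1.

1203.7°C

Initial temperature in Celsius: (2050 - 32) × 5/9 = 1121.1111°C.
Final Celsius temperature: 1121.1111 + 82.6000 = 1203.7111°C.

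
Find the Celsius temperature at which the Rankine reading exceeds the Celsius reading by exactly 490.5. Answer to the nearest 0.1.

Let C be the Celsius reading. The Rankine reading is R = 1.8·C + 491.67.
Require R - C = 490.5: (0.8)·C + 491.67 = 490.5.
C = (490.5 - 491.67) / (0.8) = -1.5.

-1.5°C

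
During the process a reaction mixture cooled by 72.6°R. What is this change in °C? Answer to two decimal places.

40.33°C

Only the scale ratio 5/9 matters for a change in temperature.
72.6 × 5/9 = 40.33.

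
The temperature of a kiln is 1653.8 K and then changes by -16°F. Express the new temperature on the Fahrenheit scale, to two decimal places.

Initial temperature in Celsius: 1653.8 - 273.15 = 1380.6500°C.
The 16°F change is an interval, so only the factor 5/9 applies: -16 × 5/9 = -8.8889°C.
Final Celsius temperature: 1380.6500 - 8.8889 = 1371.7611°C.
In Fahrenheit: 1371.7611 × 1.8 + 32 = 2501.17°F.

2501.17°F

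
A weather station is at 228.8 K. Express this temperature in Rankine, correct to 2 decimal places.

411.84°R

In Celsius: 228.8 - 273.15 = -44.3500°C.
In Rankine: -44.3500 × 1.8 + 491.67 = 411.84°R.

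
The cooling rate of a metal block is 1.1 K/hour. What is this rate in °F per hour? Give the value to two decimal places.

Since only a temperature interval is involved, the additive offset between the scales drops out.
A change of 1 K is a change of 1.8°F, so 1.1 × 1.8 = 1.98.

1.98 °F/hour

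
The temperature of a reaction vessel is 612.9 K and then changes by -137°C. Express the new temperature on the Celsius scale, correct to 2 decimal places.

202.75°C

Initial temperature in Celsius: 612.9 - 273.15 = 339.7500°C.
Final Celsius temperature: 339.7500 - 137.0000 = 202.7500°C.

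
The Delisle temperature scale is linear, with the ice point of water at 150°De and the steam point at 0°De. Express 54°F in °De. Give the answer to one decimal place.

First in Celsius: (54 - 32) × 5/9 = 12.2222°C.
Linearly onto the Delisle scale: 150 + (12.2222 / 100) × (0 - 150) = 131.7°De.

131.7°De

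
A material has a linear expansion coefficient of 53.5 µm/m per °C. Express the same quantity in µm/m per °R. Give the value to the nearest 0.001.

The quantity depends on a temperature interval, so only the ratio of degree sizes applies; the offset between the scales is irrelevant.
A change of 1°R is a change of 5/9°C, so per °R the value is 53.5 × 5/9 = 29.722.

29.722 µm/m per °R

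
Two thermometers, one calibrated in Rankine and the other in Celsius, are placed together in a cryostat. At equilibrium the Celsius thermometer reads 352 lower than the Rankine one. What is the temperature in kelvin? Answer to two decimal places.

98.56 K

Let x be the Rankine reading; then the Celsius reading is 5/9·x - 273.15.
(5/9·x - 273.15) - x = -352  ⇒  (-4/9)·x = -78.85  ⇒  x = 177.4125°R.
In Celsius: (177.4125 - 491.67) × 5/9 = -174.5875°C.
In kelvin: -174.5875 + 273.15 = 98.56 K.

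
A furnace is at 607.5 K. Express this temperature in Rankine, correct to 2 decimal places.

In Celsius: 607.5 - 273.15 = 334.3500°C.
In Rankine: 334.3500 × 1.8 + 491.67 = 1093.50°R.

1093.50°R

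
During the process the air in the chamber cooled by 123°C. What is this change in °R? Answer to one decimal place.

An interval of 1°C corresponds to 1.8°R.
123 × 1.8 = 221.4.

221.4°R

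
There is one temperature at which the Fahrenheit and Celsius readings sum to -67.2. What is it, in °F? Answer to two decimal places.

Let F be the Fahrenheit reading. The Celsius reading is C = 5/9·F - 17.7778.
Require F + C = -67.2: (14/9)·F - 17.7778 = -67.2.
F = (-67.2 + 17.7778) / (14/9) = -31.77.

-31.77°F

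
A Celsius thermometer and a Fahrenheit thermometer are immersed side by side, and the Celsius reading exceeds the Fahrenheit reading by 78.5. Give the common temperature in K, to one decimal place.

Let x be the Celsius reading; then the Fahrenheit reading is 1.8·x + 32.
(1.8·x + 32) - x = -78.5  ⇒  (0.8)·x = -110.5  ⇒  x = -138.1250°C.
In kelvin: -138.1250 + 273.15 = 135.0 K.

135.0 K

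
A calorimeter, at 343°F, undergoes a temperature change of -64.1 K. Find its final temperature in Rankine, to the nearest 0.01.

Initial temperature in Celsius: (343 - 32) × 5/9 = 172.7778°C.
The 64.1 K change is an interval; Kelvin and Celsius degrees are the same size, so ΔC = -64.1°C.
Final Celsius temperature: 172.7778 - 64.1000 = 108.6778°C.
In Rankine: 108.6778 × 1.8 + 491.67 = 687.29°R.

687.29°R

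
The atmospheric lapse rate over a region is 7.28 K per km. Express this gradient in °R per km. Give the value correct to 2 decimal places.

13.10 °R/km

The quantity depends on a temperature interval, so only the ratio of degree sizes applies; the offset between the scales is irrelevant.
A change of 1 K is a change of 1.8°R, so 7.28 × 1.8 = 13.10.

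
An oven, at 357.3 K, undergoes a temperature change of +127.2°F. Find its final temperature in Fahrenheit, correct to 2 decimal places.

Initial temperature in Celsius: 357.3 - 273.15 = 84.1500°C.
The 127.2°F change is an interval, so only the factor 5/9 applies: +127.2 × 5/9 = +70.6667°C.
Final Celsius temperature: 84.1500 + 70.6667 = 154.8167°C.
In Fahrenheit: 154.8167 × 1.8 + 32 = 310.67°F.

310.67°F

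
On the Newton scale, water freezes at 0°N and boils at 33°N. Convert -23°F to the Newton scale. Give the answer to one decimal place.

First in Celsius: (-23 - 32) × 5/9 = -30.5556°C.
Linearly onto the Newton scale: 0 + (-30.5556 / 100) × (33 - 0) = -10.1°N.

-10.1°N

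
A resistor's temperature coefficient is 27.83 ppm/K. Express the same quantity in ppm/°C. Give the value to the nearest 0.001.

27.830 ppm/°C

Since only a temperature interval is involved, the additive offset between the scales drops out.
A change of 1°C is a change of 1 K, so per °C the value is 27.83 × 1 = 27.830.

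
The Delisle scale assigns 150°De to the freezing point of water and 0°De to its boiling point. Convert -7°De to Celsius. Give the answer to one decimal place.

Linear interpolation between the fixed points: C = (-7 - 150) × 100 / (0 - 150) = 104.6667°C.

104.7°C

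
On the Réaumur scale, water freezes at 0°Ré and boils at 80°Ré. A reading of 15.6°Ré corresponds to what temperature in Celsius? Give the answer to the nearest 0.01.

19.50°C

Linear interpolation between the fixed points: C = (15.6 - 0) × 100 / (80 - 0) = 19.5000°C.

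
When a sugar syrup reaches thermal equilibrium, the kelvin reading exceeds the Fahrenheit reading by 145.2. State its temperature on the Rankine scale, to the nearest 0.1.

707.6°R

Let x be the Fahrenheit reading; then the kelvin reading is 5/9·x + 255.372.
(5/9·x + 255.372) - x = 145.2  ⇒  (-4/9)·x = -110.172  ⇒  x = 247.8875°F.
In Celsius: (247.8875 - 32) × 5/9 = 119.9375°C.
In Rankine: 119.9375 × 1.8 + 491.67 = 707.6°R.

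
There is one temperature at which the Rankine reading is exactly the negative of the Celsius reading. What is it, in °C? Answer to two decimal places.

Let C be the Celsius reading. The Rankine reading is R = 1.8·C + 491.67.
Require R = -1·C: 1.8·C + 491.67 = -1·C.
(2.8)·C = -491.67  ⇒  C = -175.60.

-175.60°C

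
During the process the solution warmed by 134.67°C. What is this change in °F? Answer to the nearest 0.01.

242.41°F

For a temperature interval the offset drops out; only the factor 1.8 applies.
134.67 × 1.8 = 242.41.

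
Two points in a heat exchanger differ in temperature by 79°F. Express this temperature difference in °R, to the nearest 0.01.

Fahrenheit and Rankine degrees are the same size, so the interval is unchanged: 79.00.

79.00°R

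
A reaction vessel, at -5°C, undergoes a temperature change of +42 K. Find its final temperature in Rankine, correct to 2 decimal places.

558.27°R

The 42 K change is an interval; Kelvin and Celsius degrees are the same size, so ΔC = +42°C.
Final Celsius temperature: -5.0000 + 42.0000 = 37.0000°C.
In Rankine: 37.0000 × 1.8 + 491.67 = 558.27°R.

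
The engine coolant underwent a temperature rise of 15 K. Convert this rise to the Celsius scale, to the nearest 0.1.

15.0°C

Kelvin and Celsius degrees are the same size, so the interval is unchanged: 15.0.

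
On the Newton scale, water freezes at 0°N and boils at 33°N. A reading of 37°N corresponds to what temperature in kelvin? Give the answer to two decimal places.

Linear interpolation between the fixed points: C = (37 - 0) × 100 / (33 - 0) = 112.1212°C.
Then 112.1212 + 273.15 = 385.27 K.

385.27 K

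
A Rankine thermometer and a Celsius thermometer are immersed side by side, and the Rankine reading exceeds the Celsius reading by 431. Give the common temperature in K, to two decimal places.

197.31 K

Let x be the Rankine reading; then the Celsius reading is 5/9·x - 273.15.
(5/9·x - 273.15) - x = -431  ⇒  (-4/9)·x = -157.85  ⇒  x = 355.1625°R.
In Celsius: (355.1625 - 491.67) × 5/9 = -75.8375°C.
In kelvin: -75.8375 + 273.15 = 197.31 K.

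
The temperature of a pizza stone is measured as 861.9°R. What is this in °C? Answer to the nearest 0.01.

In Celsius: (861.9 - 491.67) × 5/9 = 205.6833°C.

205.68°C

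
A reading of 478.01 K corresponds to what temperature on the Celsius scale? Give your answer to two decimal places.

In Celsius: 478.01 - 273.15 = 204.8600°C.

204.86°C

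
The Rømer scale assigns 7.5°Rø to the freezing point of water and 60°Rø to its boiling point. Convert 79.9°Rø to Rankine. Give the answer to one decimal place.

Linear interpolation between the fixed points: C = (79.9 - 7.5) × 100 / (60 - 7.5) = 137.9048°C.
Then 137.9048 × 1.8 + 491.67 = 739.9°R.

739.9°R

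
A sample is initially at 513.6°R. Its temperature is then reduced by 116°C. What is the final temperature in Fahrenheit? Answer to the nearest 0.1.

Initial temperature in Celsius: (513.6 - 491.67) × 5/9 = 12.1833°C.
Final Celsius temperature: 12.1833 - 116.0000 = -103.8167°C.
In Fahrenheit: -103.8167 × 1.8 + 32 = -154.9°F.

-154.9°F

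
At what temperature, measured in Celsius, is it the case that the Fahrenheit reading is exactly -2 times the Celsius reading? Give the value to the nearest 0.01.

Let C be the Celsius reading. The Fahrenheit reading is F = 1.8·C + 32.
Require F = -2·C: 1.8·C + 32 = -2·C.
(3.8)·C = -32  ⇒  C = -8.42.

-8.42°C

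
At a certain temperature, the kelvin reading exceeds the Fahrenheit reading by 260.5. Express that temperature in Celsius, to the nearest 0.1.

Let x be the Fahrenheit reading; then the kelvin reading is 5/9·x + 255.372.
(5/9·x + 255.372) - x = 260.5  ⇒  (-4/9)·x = 5.12778  ⇒  x = -11.5375°F.
In Celsius: (-11.5375 - 32) × 5/9 = -24.2°C.

-24.2°C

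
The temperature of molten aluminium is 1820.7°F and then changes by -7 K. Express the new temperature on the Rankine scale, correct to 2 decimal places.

2267.77°R

Initial temperature in Celsius: (1820.7 - 32) × 5/9 = 993.7222°C.
The 7 K change is an interval; Kelvin and Celsius degrees are the same size, so ΔC = -7°C.
Final Celsius temperature: 993.7222 - 7.0000 = 986.7222°C.
In Rankine: 986.7222 × 1.8 + 491.67 = 2267.77°R.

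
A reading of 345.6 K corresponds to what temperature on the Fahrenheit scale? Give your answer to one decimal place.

In Celsius: 345.6 - 273.15 = 72.4500°C.
In Fahrenheit: 72.4500 × 1.8 + 32 = 162.4°F.

162.4°F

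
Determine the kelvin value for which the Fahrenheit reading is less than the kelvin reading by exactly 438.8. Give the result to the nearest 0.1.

Let K be the kelvin reading. The Fahrenheit reading is F = 1.8·K - 459.67.
Require F - K = -438.8: (0.8)·K - 459.67 = -438.8.
K = (-438.8 + 459.67) / (0.8) = 26.1.

26.1 K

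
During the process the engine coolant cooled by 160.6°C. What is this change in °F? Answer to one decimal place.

289.1°F

An interval of 1°C corresponds to 1.8°F.
160.6 × 1.8 = 289.1.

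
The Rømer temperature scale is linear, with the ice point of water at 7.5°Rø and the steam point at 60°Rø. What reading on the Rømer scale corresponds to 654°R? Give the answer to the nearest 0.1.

54.8°Rø

First in Celsius: (654 - 491.67) × 5/9 = 90.1833°C.
Linearly onto the Rømer scale: 7.5 + (90.1833 / 100) × (60 - 7.5) = 54.8°Rø.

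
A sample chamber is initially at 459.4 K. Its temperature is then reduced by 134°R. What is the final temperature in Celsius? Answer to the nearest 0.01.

111.81°C

Initial temperature in Celsius: 459.4 - 273.15 = 186.2500°C.
The 134°R change is an interval, so only the factor 5/9 applies: -134 × 5/9 = -74.4444°C.
Final Celsius temperature: 186.2500 - 74.4444 = 111.8056°C.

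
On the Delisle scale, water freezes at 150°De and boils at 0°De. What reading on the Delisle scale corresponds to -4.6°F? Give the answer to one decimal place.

180.5°De

First in Celsius: (-4.6 - 32) × 5/9 = -20.3333°C.
Linearly onto the Delisle scale: 150 + (-20.3333 / 100) × (0 - 150) = 180.5°De.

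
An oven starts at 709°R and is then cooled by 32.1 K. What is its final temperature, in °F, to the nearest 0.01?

Initial temperature in Celsius: (709 - 491.67) × 5/9 = 120.7389°C.
The 32.1 K change is an interval; Kelvin and Celsius degrees are the same size, so ΔC = -32.1°C.
Final Celsius temperature: 120.7389 - 32.1000 = 88.6389°C.
In Fahrenheit: 88.6389 × 1.8 + 32 = 191.55°F.

191.55°F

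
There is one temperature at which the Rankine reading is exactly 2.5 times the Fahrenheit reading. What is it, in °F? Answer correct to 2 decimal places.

Let F be the Fahrenheit reading. The Rankine reading is R = 1·F + 459.67.
Require R = 2.5·F: 1·F + 459.67 = 2.5·F.
(-1.5)·F = -459.67  ⇒  F = 306.45.

306.45°F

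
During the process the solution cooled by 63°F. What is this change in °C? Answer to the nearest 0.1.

35.0°C

Only the scale ratio 5/9 matters for a change in temperature.
63 × 5/9 = 35.0.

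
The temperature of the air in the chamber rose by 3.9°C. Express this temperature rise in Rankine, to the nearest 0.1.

7.0°R

An interval of 1°C corresponds to 1.8°R.
3.9 × 1.8 = 7.0.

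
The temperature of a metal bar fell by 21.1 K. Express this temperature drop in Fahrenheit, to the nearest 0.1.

For a temperature interval the offset drops out; only the factor 1.8 applies.
21.1 × 1.8 = 38.0.

38.0°F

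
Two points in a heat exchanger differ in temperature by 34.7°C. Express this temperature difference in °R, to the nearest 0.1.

An interval of 1°C corresponds to 1.8°R.
34.7 × 1.8 = 62.5.

62.5°R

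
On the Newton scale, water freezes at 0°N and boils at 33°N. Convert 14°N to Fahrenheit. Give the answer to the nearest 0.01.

108.36°F

Linear interpolation between the fixed points: C = (14 - 0) × 100 / (33 - 0) = 42.4242°C.
Then 42.4242 × 1.8 + 32 = 108.36°F.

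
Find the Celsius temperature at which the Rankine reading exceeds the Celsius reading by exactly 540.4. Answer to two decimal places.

Let C be the Celsius reading. The Rankine reading is R = 1.8·C + 491.67.
Require R - C = 540.4: (0.8)·C + 491.67 = 540.4.
C = (540.4 - 491.67) / (0.8) = 60.91.

60.91°C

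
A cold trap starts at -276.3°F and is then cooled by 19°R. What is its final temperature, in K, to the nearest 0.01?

Initial temperature in Celsius: (-276.3 - 32) × 5/9 = -171.2778°C.
The 19°R change is an interval, so only the factor 5/9 applies: -19 × 5/9 = -10.5556°C.
Final Celsius temperature: -171.2778 - 10.5556 = -181.8333°C.
In kelvin: -181.8333 + 273.15 = 91.32 K.

91.32 K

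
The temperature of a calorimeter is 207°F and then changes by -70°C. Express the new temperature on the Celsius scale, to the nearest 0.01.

27.22°C

Initial temperature in Celsius: (207 - 32) × 5/9 = 97.2222°C.
Final Celsius temperature: 97.2222 - 70.0000 = 27.2222°C.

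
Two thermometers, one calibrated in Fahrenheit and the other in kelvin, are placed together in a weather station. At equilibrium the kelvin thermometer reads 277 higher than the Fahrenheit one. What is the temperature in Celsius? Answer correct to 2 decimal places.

-44.81°C

Let x be the Fahrenheit reading; then the kelvin reading is 5/9·x + 255.372.
(5/9·x + 255.372) - x = 277  ⇒  (-4/9)·x = 21.6278  ⇒  x = -48.6625°F.
In Celsius: (-48.6625 - 32) × 5/9 = -44.81°C.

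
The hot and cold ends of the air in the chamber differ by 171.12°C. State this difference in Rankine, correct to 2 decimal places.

308.02°R

An interval of 1°C corresponds to 1.8°R.
171.12 × 1.8 = 308.02.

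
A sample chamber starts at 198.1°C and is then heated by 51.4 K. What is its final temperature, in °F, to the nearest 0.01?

481.10°F

The 51.4 K change is an interval; Kelvin and Celsius degrees are the same size, so ΔC = +51.4°C.
Final Celsius temperature: 198.1000 + 51.4000 = 249.5000°C.
In Fahrenheit: 249.5000 × 1.8 + 32 = 481.10°F.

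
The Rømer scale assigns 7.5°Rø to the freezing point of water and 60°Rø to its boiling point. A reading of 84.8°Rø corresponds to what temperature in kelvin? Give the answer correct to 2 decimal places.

Linear interpolation between the fixed points: C = (84.8 - 7.5) × 100 / (60 - 7.5) = 147.2381°C.
Then 147.2381 + 273.15 = 420.39 K.

420.39 K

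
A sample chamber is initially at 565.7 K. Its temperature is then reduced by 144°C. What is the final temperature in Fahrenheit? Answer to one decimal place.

299.4°F

Initial temperature in Celsius: 565.7 - 273.15 = 292.5500°C.
Final Celsius temperature: 292.5500 - 144.0000 = 148.5500°C.
In Fahrenheit: 148.5500 × 1.8 + 32 = 299.4°F.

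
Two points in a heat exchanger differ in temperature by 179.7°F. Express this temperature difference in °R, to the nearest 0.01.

Fahrenheit and Rankine degrees are the same size, so the interval is unchanged: 179.70.

179.70°R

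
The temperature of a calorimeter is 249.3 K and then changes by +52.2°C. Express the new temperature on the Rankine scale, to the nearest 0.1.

542.7°R

Initial temperature in Celsius: 249.3 - 273.15 = -23.8500°C.
Final Celsius temperature: -23.8500 + 52.2000 = 28.3500°C.
In Rankine: 28.3500 × 1.8 + 491.67 = 542.7°R.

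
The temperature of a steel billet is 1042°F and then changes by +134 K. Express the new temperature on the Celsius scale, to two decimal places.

695.11°C

Initial temperature in Celsius: (1042 - 32) × 5/9 = 561.1111°C.
The 134 K change is an interval; Kelvin and Celsius degrees are the same size, so ΔC = +134°C.
Final Celsius temperature: 561.1111 + 134.0000 = 695.1111°C.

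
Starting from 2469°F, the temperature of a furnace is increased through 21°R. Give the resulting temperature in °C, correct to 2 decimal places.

Initial temperature in Celsius: (2469 - 32) × 5/9 = 1353.8889°C.
The 21°R change is an interval, so only the factor 5/9 applies: +21 × 5/9 = +11.6667°C.
Final Celsius temperature: 1353.8889 + 11.6667 = 1365.5556°C.

1365.56°C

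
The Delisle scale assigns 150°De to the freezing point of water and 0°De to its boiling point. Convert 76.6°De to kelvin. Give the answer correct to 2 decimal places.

322.08 K

Linear interpolation between the fixed points: C = (76.6 - 150) × 100 / (0 - 150) = 48.9333°C.
Then 48.9333 + 273.15 = 322.08 K.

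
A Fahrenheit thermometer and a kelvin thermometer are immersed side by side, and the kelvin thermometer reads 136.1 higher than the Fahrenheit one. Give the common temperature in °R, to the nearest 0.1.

Let x be the Fahrenheit reading; then the kelvin reading is 5/9·x + 255.372.
(5/9·x + 255.372) - x = 136.1  ⇒  (-4/9)·x = -119.272  ⇒  x = 268.3625°F.
In Celsius: (268.3625 - 32) × 5/9 = 131.3125°C.
In Rankine: 131.3125 × 1.8 + 491.67 = 728.0°R.

728.0°R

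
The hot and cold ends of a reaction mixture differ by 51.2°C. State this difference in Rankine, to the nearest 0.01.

Only the scale ratio 1.8 matters for a change in temperature.
51.2 × 1.8 = 92.16.

92.16°R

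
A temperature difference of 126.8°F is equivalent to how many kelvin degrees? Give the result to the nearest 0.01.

70.44 K

An interval of 1°F corresponds to 5/9 K.
126.8 × 5/9 = 70.44.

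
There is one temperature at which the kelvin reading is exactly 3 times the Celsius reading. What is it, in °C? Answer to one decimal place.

Let C be the Celsius reading. The kelvin reading is K = 1·C + 273.15.
Require K = 3·C: 1·C + 273.15 = 3·C.
(-2)·C = -273.15  ⇒  C = 136.6.

136.6°C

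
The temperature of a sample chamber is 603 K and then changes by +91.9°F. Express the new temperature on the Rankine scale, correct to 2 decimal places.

1177.30°R

Initial temperature in Celsius: 603 - 273.15 = 329.8500°C.
The 91.9°F change is an interval, so only the factor 5/9 applies: +91.9 × 5/9 = +51.0556°C.
Final Celsius temperature: 329.8500 + 51.0556 = 380.9056°C.
In Rankine: 380.9056 × 1.8 + 491.67 = 1177.30°R.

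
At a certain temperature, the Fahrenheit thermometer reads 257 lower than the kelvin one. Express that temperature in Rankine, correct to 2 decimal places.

Let x be the kelvin reading; then the Fahrenheit reading is 1.8·x - 459.67.
(1.8·x - 459.67) - x = -257  ⇒  (0.8)·x = 202.67  ⇒  x = 253.3375 K.
In Celsius: 253.3375 - 273.15 = -19.8125°C.
In Rankine: -19.8125 × 1.8 + 491.67 = 456.01°R.

456.01°R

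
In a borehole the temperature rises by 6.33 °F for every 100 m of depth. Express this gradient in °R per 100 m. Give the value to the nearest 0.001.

6.330 °R/100 m

The quantity depends on a temperature interval, so only the ratio of degree sizes applies; the offset between the scales is irrelevant.
A change of 1°F is a change of 1°R, so 6.33 × 1 = 6.330.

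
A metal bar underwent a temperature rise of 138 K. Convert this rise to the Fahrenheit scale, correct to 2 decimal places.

For a temperature interval the offset drops out; only the factor 1.8 applies.
138 × 1.8 = 248.40.

248.40°F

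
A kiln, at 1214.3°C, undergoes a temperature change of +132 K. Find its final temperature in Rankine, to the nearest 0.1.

The 132 K change is an interval; Kelvin and Celsius degrees are the same size, so ΔC = +132°C.
Final Celsius temperature: 1214.3000 + 132.0000 = 1346.3000°C.
In Rankine: 1346.3000 × 1.8 + 491.67 = 2915.0°R.

2915.0°R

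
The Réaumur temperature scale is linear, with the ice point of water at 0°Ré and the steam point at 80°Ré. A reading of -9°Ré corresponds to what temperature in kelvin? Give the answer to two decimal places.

Linear interpolation between the fixed points: C = (-9 - 0) × 100 / (80 - 0) = -11.2500°C.
Then -11.2500 + 273.15 = 261.90 K.

261.90 K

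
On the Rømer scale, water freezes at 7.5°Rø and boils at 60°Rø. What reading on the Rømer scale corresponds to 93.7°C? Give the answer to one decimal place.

56.7°Rø

Linearly onto the Rømer scale: 7.5 + (93.7000 / 100) × (60 - 7.5) = 56.7°Rø.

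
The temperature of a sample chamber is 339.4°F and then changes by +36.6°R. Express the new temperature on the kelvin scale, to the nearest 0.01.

464.26 K

Initial temperature in Celsius: (339.4 - 32) × 5/9 = 170.7778°C.
The 36.6°R change is an interval, so only the factor 5/9 applies: +36.6 × 5/9 = +20.3333°C.
Final Celsius temperature: 170.7778 + 20.3333 = 191.1111°C.
In kelvin: 191.1111 + 273.15 = 464.26 K.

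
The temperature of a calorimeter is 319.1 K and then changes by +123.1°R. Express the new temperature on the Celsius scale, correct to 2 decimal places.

Initial temperature in Celsius: 319.1 - 273.15 = 45.9500°C.
The 123.1°R change is an interval, so only the factor 5/9 applies: +123.1 × 5/9 = +68.3889°C.
Final Celsius temperature: 45.9500 + 68.3889 = 114.3389°C.

114.34°C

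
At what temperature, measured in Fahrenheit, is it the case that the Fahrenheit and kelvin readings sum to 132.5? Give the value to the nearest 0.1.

Let F be the Fahrenheit reading. The kelvin reading is K = 5/9·F + 255.372.
Require F + K = 132.5: (14/9)·F + 255.372 = 132.5.
F = (132.5 - 255.372) / (14/9) = -79.0.

-79.0°F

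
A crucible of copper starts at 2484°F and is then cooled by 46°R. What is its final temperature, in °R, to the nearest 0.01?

Initial temperature in Celsius: (2484 - 32) × 5/9 = 1362.2222°C.
The 46°R change is an interval, so only the factor 5/9 applies: -46 × 5/9 = -25.5556°C.
Final Celsius temperature: 1362.2222 - 25.5556 = 1336.6667°C.
In Rankine: 1336.6667 × 1.8 + 491.67 = 2897.67°R.

2897.67°R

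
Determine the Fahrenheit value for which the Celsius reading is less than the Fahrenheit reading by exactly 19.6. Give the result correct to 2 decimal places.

4.10°F

Let F be the Fahrenheit reading. The Celsius reading is C = 5/9·F - 17.7778.
Require C - F = -19.6: (-4/9)·F - 17.7778 = -19.6.
F = (-19.6 + 17.7778) / (-4/9) = 4.10.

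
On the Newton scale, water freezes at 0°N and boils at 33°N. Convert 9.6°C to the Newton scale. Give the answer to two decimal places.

Linearly onto the Newton scale: 0 + (9.6000 / 100) × (33 - 0) = 3.17°N.

3.17°N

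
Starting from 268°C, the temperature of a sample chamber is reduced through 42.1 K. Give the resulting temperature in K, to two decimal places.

The 42.1 K change is an interval; Kelvin and Celsius degrees are the same size, so ΔC = -42.1°C.
Final Celsius temperature: 268.0000 - 42.1000 = 225.9000°C.
In kelvin: 225.9000 + 273.15 = 499.05 K.

499.05 K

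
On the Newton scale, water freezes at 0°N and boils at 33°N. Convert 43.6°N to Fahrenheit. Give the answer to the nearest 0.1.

269.8°F

Linear interpolation between the fixed points: C = (43.6 - 0) × 100 / (33 - 0) = 132.1212°C.
Then 132.1212 × 1.8 + 32 = 269.8°F.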